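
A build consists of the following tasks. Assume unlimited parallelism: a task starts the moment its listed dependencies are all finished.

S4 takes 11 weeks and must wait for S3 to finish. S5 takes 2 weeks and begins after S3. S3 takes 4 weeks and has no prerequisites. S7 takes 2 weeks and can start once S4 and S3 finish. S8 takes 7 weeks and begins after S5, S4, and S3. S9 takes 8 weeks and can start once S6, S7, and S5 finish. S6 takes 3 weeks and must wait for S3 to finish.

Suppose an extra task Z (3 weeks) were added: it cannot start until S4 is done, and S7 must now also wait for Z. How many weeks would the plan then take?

Originally the plan takes 25 weeks.
With Z inserted, S7 now waits for max(S4, S3, Z).
New critical path: S3→S4→Z→S7→S9 = 4+11+3+2+8 = 28 ⇒ 28 weeks.

28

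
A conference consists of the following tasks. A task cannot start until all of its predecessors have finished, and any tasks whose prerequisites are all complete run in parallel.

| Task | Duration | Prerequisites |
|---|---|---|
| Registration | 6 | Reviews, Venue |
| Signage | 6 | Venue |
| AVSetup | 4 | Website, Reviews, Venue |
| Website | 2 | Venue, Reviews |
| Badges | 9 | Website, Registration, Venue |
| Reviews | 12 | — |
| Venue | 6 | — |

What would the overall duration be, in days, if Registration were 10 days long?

Baseline: Reviews→Registration→Badges = 12+6+9 = 27 → 27 days.
Registration is on the critical path; changing it to 10 makes that path 31 days.
No other chain overtakes it, so the finish is 31 days.

31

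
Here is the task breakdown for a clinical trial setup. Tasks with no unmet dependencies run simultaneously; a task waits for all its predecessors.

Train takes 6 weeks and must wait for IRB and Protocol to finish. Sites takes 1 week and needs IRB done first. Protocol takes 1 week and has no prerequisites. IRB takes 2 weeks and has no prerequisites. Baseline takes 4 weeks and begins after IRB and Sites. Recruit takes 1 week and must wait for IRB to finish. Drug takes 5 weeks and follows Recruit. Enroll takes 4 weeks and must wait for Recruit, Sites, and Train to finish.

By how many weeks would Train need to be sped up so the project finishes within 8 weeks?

4

Current finish: 12 weeks; target: 8.
Train is on every critical path, so each week cut from Train cuts the finish by one (this holds down to a finish of 8).
Need 12 − 8 = 4 weeks off Train → Train becomes 2 weeks, finish becomes 8.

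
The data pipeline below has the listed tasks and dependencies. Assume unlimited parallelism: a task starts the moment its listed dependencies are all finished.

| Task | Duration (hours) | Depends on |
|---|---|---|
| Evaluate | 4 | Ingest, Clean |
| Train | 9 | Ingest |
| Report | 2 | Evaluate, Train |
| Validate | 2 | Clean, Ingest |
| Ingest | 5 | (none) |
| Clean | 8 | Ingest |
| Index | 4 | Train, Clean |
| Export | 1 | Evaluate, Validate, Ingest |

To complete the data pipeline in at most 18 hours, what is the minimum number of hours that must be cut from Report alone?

1

Current finish: 19 hours; target: 18.
Report is on every critical path, so each hour cut from Report cuts the finish by one (this holds down to a finish of 18).
Need 19 − 18 = 1 hour off Report → Report becomes 1 hour, finish becomes 18.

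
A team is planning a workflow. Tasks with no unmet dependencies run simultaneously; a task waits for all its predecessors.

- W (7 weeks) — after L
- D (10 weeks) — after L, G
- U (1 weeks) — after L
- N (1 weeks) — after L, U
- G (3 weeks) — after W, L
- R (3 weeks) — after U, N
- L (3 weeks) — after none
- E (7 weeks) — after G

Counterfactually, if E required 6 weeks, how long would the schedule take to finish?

23

The binding path is L→W→G→D = 3+7+3+10 = 23; finish at 23 weeks.
E is off the critical path — its longest chain is 20 weeks, giving 3 of slack.
That remains the longest chain; total 23 weeks.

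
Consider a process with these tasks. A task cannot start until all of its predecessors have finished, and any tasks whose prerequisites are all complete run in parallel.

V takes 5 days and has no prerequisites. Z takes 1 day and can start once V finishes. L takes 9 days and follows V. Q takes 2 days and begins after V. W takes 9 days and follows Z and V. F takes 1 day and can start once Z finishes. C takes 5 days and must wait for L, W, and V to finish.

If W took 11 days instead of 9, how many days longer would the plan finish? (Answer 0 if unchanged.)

As given, the longest chain is V→Z→W→C = 5+1+9+5 = 20, so the finish is 20 days.
W lies on that path, so at 11 days the path becomes 22 days.
The critical path is still V→Z→W→C; finish is now 22 days.
Change in finish: 22 − 20 = +2 days.

2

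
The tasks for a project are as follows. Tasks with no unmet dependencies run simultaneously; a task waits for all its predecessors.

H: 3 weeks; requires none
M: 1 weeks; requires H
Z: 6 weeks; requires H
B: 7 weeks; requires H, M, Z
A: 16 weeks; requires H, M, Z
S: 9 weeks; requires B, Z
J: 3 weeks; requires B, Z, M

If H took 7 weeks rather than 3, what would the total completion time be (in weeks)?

29

Baseline: H→Z→B→S = 3+6+7+9 = 25 → 25 weeks.
Since H is critical, the +4 change carries straight to that chain (now 29 weeks).
No other chain overtakes it, so the finish is 29 weeks.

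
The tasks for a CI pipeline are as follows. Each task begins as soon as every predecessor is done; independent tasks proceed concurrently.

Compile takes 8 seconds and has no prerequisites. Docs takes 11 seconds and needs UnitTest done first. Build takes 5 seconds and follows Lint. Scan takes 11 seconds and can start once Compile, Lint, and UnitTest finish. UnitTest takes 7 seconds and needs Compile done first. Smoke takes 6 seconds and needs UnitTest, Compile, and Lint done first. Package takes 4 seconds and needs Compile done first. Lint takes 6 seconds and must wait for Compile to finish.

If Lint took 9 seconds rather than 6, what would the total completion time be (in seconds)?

Baseline: Compile→UnitTest→Docs = 8+7+11 = 26 → 26 seconds.
The longest path through Lint is only 25 seconds, so Lint has float 1.
Now Compile→Lint→Scan = 8+9+11 = 28 is longest, so the finish becomes 28 seconds.

28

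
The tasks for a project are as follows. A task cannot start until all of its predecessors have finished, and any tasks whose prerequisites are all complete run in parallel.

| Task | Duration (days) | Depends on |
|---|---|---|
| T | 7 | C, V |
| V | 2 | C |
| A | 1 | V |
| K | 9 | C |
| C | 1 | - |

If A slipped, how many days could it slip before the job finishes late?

6

The longest chain is C→V→T = 1+2+7 = 10; overall finish 10 days.
The longest chain containing A totals 4 days.
Float = 10 − 4 = 6.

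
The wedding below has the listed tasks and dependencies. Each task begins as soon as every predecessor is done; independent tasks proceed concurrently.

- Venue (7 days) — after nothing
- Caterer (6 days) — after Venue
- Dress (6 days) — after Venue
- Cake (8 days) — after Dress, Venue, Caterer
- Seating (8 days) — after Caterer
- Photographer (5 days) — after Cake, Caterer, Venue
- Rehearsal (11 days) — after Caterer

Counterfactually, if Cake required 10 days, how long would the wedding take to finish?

28

Actual critical path: Venue→Caterer→Cake→Photographer = 7+6+8+5 = 26 ⇒ 26 days.
Cake lies on that path, so at 10 days the path becomes 28 days.
No other chain overtakes it, so the finish is 28 days.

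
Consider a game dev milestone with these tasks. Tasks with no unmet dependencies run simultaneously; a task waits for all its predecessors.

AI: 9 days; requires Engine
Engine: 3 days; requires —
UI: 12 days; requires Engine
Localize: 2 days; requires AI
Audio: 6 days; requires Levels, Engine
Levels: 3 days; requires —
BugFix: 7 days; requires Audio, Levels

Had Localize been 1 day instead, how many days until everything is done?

16

Baseline: Engine→Audio→BugFix = 3+6+7 = 16 → 16 days.
The longest path through Localize is only 14 days, so Localize has float 2.
The critical path is still Engine→Audio→BugFix; finish is now 16 days.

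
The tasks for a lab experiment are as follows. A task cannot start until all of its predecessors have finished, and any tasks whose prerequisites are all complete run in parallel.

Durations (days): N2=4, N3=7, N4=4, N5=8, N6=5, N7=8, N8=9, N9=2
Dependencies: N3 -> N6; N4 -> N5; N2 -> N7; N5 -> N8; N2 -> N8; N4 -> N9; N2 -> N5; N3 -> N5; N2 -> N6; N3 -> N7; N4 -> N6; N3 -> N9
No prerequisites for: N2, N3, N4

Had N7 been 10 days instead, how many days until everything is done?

Baseline: N3→N5→N8 = 7+8+9 = 24 → 24 days.
The longest path through N7 is only 15 days, so N7 has float 9.
That remains the longest chain; total 24 days.

24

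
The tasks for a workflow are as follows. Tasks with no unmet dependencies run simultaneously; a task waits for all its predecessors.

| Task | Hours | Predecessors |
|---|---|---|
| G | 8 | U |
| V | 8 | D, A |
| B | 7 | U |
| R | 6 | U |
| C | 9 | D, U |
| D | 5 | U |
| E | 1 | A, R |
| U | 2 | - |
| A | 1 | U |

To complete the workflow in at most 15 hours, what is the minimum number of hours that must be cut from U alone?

1

Current finish: 16 hours; target: 15.
U is on every critical path, so each hour cut from U cuts the finish by one (this holds down to a finish of 15).
Need 16 − 15 = 1 hour off U → U becomes 1 hour, finish becomes 15.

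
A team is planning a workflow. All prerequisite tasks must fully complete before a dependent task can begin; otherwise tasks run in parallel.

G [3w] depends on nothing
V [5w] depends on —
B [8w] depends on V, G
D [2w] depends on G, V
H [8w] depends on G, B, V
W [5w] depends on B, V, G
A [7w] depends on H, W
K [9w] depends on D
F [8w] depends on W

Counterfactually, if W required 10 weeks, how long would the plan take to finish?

31

As given, the longest chain is V→B→H→A = 5+8+8+7 = 28, so the finish is 28 weeks.
The longest path through W is only 26 weeks, so W has float 2.
New critical path: V→B→W→F = 5+8+10+8 = 31 ⇒ 31 weeks.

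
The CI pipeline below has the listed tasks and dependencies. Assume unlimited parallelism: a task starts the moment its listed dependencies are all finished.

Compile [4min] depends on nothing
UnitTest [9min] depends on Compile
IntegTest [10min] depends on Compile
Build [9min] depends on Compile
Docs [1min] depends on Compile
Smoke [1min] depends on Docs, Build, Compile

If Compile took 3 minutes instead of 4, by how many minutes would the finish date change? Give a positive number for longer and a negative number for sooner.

Critical path before the change: Compile→IntegTest = 4+10 = 14 giving 14 minutes.
Compile is on the critical path; changing it to 3 makes that path 13 minutes.
That remains the longest chain; total 13 minutes.
Change in finish: 13 − 14 = -1 minutes.

-1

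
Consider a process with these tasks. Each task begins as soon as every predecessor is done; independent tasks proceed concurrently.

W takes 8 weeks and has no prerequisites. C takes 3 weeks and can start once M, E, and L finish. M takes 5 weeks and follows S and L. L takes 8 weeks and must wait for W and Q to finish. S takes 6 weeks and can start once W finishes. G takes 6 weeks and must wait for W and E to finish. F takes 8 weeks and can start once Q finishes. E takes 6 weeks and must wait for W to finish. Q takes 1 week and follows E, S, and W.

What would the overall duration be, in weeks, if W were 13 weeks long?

Baseline: W→S→Q→L→M→C = 8+6+1+8+5+3 = 31 → 31 weeks.
W lies on that path, so at 13 weeks the path becomes 36 weeks.
The critical path is still W→S→Q→L→M→C; finish is now 36 weeks.

36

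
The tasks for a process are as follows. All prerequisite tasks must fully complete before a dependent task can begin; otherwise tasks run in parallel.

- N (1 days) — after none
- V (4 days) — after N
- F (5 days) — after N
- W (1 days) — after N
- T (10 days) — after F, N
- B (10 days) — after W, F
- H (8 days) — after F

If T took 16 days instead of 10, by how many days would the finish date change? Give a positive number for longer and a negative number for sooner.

6

The binding path is N→F→T = 1+5+10 = 16; finish at 16 days.
Since T is critical, the +6 change carries straight to that chain (now 22 days).
The critical path is still N→F→T; finish is now 22 days.
Change in finish: 22 − 16 = +6 days.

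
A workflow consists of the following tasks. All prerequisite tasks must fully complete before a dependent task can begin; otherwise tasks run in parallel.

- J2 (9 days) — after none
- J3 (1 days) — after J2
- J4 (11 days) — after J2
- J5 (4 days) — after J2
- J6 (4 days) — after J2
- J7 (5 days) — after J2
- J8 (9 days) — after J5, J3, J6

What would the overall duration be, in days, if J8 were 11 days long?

Baseline: J2→J5→J8 = 9+4+9 = 22 → 22 days.
J8 is on the critical path; changing it to 11 makes that path 24 days.
That remains the longest chain; total 24 days.

24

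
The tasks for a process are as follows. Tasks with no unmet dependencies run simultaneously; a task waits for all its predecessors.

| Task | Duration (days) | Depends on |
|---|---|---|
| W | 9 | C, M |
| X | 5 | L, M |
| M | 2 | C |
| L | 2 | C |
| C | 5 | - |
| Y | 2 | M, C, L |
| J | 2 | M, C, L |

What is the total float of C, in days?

Critical path: C→M→W = 5+2+9 = 16, so the finish is 16 days.
C finishes as early as 5 and must finish by 5.
Float = 16 − 16 = 0.

0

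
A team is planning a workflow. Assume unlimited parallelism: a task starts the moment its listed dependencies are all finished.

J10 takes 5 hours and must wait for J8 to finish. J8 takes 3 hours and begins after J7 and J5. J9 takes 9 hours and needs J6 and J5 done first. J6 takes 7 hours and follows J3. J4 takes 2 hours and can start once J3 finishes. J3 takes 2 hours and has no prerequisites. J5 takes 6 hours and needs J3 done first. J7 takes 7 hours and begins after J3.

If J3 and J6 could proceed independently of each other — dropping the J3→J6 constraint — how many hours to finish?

17

With the dependency in place, J3→J6→J9 = 2+7+9 = 18 sets the finish at 18 hours.
Without J3→J6, J6's earliest start moves from 2 to 0.
The longest chain is now J3→J5→J9 = 2+6+9 = 17, so the schedule takes 17 hours.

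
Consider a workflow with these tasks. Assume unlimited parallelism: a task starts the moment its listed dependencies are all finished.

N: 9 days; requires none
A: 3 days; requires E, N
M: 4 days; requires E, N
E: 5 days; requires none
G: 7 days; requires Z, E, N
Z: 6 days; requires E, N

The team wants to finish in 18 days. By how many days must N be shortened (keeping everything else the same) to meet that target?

Current finish: 22 days; target: 18.
N is on every critical path, so each day cut from N cuts the finish by one (this holds down to a finish of 18).
Need 22 − 18 = 4 days off N → N becomes 5 days, finish becomes 18.

4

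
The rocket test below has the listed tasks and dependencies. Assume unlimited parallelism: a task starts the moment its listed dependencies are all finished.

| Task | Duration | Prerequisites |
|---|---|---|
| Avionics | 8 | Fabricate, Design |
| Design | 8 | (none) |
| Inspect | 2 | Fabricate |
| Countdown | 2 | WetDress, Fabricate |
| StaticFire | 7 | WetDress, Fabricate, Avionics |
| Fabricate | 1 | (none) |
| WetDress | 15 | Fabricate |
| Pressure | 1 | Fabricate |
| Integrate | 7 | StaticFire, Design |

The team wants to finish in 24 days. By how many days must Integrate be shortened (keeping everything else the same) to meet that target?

Current finish: 30 days; target: 24.
Integrate is on every critical path, so each day cut from Integrate cuts the finish by one (this holds down to a finish of 24).
Need 30 − 24 = 6 days off Integrate → Integrate becomes 1 day, finish becomes 24.

6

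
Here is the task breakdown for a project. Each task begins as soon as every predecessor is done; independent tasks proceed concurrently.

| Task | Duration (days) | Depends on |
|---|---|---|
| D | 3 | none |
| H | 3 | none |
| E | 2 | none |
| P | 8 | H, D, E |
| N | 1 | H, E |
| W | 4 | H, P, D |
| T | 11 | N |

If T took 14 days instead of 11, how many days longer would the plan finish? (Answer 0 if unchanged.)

Baseline: H→N→T = 3+1+11 = 15 → 15 days.
T is on the critical path; changing it to 14 makes that path 18 days.
No other chain overtakes it, so the finish is 18 days.
Change in finish: 18 − 15 = +3 days.

3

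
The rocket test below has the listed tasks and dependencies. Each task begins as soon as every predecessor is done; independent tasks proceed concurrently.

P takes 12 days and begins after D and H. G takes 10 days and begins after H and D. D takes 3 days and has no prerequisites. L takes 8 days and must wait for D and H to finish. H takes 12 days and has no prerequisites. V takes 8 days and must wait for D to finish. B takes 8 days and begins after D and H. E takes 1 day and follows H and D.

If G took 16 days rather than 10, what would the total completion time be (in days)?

Critical path before the change: H→P = 12+12 = 24 giving 24 days.
The longest path through G is only 22 days, so G has float 2.
New critical path: H→G = 12+16 = 28 ⇒ 28 days.

28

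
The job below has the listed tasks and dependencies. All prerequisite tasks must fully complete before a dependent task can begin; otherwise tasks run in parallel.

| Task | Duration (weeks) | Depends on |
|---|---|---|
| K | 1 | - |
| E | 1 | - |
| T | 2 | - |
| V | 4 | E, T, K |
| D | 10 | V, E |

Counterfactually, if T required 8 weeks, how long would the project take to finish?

22

Baseline: T→V→D = 2+4+10 = 16 → 16 weeks.
T lies on that path, so at 8 weeks the path becomes 22 weeks.
No other chain overtakes it, so the finish is 22 weeks.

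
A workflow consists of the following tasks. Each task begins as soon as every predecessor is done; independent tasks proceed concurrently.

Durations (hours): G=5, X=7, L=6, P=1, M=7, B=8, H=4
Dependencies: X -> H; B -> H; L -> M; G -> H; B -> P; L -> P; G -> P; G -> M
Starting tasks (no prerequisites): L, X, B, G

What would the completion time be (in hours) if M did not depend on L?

12

Before: longest chain L→M = 6+7 = 13, finish 13.
Without L→M, M's earliest start moves from 6 to 5.
After: B→H = 8+4 = 12 → 12 hours.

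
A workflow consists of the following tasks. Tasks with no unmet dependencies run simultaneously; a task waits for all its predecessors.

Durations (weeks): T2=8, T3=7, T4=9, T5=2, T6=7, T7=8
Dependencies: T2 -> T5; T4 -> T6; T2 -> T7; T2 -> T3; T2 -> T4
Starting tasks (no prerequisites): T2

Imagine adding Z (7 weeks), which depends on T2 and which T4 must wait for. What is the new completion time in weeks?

31

Originally the schedule takes 24 weeks.
With Z inserted, T4 now waits for max(T2, Z).
New critical path: T2→Z→T4→T6 = 8+7+9+7 = 31 ⇒ 31 weeks.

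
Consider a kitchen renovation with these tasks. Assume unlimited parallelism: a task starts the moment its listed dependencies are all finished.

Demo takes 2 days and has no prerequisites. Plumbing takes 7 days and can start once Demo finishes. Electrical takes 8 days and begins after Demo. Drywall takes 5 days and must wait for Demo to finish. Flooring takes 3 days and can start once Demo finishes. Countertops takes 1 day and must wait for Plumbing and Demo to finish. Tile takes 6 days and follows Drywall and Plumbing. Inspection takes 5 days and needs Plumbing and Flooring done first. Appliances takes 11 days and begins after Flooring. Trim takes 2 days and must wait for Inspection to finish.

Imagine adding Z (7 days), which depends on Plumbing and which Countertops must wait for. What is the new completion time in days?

17

Originally the project takes 16 days.
With Z inserted, Countertops now waits for max(Plumbing, Demo, Z).
New critical path: Demo→Plumbing→Z→Countertops = 2+7+7+1 = 17 ⇒ 17 days.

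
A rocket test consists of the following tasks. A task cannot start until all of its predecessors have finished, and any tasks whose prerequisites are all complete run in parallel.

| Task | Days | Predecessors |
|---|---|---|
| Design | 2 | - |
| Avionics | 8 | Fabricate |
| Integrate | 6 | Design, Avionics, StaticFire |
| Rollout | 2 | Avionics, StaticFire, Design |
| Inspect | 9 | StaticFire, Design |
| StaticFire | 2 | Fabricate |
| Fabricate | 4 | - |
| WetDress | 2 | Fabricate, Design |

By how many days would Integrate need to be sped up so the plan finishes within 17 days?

Current finish: 18 days; target: 17.
Integrate is on every critical path, so each day cut from Integrate cuts the finish by one (this holds down to a finish of 15).
Need 18 − 17 = 1 day off Integrate → Integrate becomes 5 days, finish becomes 17.

1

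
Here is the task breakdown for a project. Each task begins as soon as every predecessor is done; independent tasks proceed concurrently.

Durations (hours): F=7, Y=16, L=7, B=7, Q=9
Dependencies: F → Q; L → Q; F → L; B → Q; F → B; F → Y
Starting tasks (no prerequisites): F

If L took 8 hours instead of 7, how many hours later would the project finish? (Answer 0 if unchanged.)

1

The binding path is F→L→Q = 7+7+9 = 23; finish at 23 hours.
L is on the critical path; changing it to 8 makes that path 24 hours.
The critical path is still F→L→Q; finish is now 24 hours.
Change in finish: 24 − 23 = +1 hours.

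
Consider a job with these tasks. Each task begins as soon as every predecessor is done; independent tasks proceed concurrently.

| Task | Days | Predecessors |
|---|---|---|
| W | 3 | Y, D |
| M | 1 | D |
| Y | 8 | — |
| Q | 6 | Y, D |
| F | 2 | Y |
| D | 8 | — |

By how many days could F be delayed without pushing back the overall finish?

4

Y→Q = 8+6 = 14 sets the makespan at 14 days.
The longest chain containing F totals 10 days.
So F can slip 14 − 10 = 4 days.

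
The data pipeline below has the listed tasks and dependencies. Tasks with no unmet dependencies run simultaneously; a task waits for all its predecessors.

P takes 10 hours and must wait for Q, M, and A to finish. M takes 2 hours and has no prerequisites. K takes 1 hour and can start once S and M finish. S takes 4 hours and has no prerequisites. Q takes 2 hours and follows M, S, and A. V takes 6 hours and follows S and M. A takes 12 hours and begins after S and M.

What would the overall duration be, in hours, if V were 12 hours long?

28

Actual critical path: S→A→Q→P = 4+12+2+10 = 28 ⇒ 28 hours.
V has 18 hours of float (longest path through it is 10).
That remains the longest chain; total 28 hours.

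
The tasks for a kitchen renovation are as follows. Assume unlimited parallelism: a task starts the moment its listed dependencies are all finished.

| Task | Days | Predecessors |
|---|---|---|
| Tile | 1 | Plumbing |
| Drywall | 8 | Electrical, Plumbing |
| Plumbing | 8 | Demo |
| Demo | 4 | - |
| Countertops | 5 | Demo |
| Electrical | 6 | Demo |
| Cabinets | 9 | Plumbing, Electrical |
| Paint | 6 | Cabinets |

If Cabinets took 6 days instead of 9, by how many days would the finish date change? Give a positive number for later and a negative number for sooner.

Critical path before the change: Demo→Plumbing→Cabinets→Paint = 4+8+9+6 = 27 giving 27 days.
Cabinets is on the critical path; changing it to 6 makes that path 24 days.
No other chain overtakes it, so the finish is 24 days.
Change in finish: 24 − 27 = -3 days.

-3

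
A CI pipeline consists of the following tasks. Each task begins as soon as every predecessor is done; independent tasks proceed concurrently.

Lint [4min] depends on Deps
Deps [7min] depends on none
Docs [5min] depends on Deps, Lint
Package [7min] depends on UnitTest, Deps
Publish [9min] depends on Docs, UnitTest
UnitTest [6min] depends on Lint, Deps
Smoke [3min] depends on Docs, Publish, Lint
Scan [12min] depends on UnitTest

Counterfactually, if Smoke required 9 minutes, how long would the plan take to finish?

As given, the longest chain is Deps→Lint→UnitTest→Publish→Smoke = 7+4+6+9+3 = 29, so the finish is 29 minutes.
Smoke is on the critical path; changing it to 9 makes that path 35 minutes.
No other chain overtakes it, so the finish is 35 minutes.

35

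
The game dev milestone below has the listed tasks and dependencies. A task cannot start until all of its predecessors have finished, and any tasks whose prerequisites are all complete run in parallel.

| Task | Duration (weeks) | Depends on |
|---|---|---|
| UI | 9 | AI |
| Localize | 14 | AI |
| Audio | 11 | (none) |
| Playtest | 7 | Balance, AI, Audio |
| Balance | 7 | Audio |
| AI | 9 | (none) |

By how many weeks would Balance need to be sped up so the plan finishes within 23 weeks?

Current finish: 25 weeks; target: 23.
Balance is on every critical path, so each week cut from Balance cuts the finish by one (this holds down to a finish of 23).
Need 25 − 23 = 2 weeks off Balance → Balance becomes 5 weeks, finish becomes 23.

2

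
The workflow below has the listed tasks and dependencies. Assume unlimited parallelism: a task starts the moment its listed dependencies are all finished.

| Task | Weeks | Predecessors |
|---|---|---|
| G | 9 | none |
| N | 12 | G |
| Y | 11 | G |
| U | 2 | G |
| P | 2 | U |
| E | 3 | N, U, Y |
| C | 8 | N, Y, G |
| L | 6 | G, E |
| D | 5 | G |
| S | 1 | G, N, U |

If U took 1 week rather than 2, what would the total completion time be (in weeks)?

30

As given, the longest chain is G→N→E→L = 9+12+3+6 = 30, so the finish is 30 weeks.
U is off the critical path — its longest chain is 20 weeks, giving 10 of slack.
That remains the longest chain; total 30 weeks.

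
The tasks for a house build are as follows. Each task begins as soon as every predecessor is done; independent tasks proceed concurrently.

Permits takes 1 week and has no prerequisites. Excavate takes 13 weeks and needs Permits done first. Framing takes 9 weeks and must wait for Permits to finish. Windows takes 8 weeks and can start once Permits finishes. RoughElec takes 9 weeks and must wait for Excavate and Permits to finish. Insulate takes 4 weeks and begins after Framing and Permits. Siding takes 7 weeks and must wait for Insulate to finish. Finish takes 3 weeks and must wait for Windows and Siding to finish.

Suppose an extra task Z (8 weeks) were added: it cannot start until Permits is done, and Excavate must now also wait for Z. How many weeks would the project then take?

Originally the project takes 24 weeks.
With Z inserted, Excavate now waits for max(Permits, Z).
New critical path: Permits→Z→Excavate→RoughElec = 1+8+13+9 = 31 ⇒ 31 weeks.

31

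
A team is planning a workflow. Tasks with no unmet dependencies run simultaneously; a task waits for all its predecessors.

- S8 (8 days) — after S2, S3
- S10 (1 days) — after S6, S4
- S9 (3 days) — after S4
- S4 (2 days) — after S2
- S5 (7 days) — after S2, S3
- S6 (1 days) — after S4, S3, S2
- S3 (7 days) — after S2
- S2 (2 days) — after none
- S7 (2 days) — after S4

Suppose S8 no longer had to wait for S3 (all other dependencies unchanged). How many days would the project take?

16

Original critical path: S2→S3→S8 = 2+7+8 = 17 ⇒ 17 days.
Without S3→S8, S8's earliest start moves from 9 to 2.
The longest chain is now S2→S3→S5 = 2+7+7 = 16, so the project takes 16 days.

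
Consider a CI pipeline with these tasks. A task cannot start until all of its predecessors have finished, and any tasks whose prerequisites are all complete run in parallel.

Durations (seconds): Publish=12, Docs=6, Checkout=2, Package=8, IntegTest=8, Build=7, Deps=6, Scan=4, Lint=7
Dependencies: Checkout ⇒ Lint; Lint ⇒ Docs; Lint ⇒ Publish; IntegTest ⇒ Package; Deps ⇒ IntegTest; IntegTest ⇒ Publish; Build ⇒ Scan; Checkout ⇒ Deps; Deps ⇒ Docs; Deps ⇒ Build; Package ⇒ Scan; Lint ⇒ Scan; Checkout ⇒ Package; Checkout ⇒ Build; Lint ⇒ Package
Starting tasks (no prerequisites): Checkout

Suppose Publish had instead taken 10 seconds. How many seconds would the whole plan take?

28

Critical path before the change: Checkout→Deps→IntegTest→Publish = 2+6+8+12 = 28 giving 28 seconds.
Publish lies on that path, so at 10 seconds the path becomes 26 seconds.
The binding chain switches to Checkout→Deps→IntegTest→Package→Scan = 2+6+8+8+4 = 28; finish 28 seconds.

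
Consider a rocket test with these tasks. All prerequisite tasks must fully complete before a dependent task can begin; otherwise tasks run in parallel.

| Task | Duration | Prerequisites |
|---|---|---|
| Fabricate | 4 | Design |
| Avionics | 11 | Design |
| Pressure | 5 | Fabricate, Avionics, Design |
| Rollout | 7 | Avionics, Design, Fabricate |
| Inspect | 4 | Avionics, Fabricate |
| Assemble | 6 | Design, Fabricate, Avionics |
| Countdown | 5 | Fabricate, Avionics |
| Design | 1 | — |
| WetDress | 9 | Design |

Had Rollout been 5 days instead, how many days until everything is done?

18

As given, the longest chain is Design→Avionics→Rollout = 1+11+7 = 19, so the finish is 19 days.
Rollout is on the critical path; changing it to 5 makes that path 17 days.
Now Design→Avionics→Assemble = 1+11+6 = 18 is longest, so the finish becomes 18 days.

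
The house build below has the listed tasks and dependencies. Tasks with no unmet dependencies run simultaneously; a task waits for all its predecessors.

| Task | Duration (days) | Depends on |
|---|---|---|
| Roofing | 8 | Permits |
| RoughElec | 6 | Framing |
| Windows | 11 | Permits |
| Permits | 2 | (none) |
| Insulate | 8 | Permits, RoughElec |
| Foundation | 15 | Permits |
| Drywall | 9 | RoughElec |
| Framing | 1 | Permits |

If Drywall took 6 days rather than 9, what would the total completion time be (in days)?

Actual critical path: Permits→Framing→RoughElec→Drywall = 2+1+6+9 = 18 ⇒ 18 days.
Drywall is on the critical path; changing it to 6 makes that path 15 days.
New critical path: Permits→Foundation = 2+15 = 17 ⇒ 17 days.

17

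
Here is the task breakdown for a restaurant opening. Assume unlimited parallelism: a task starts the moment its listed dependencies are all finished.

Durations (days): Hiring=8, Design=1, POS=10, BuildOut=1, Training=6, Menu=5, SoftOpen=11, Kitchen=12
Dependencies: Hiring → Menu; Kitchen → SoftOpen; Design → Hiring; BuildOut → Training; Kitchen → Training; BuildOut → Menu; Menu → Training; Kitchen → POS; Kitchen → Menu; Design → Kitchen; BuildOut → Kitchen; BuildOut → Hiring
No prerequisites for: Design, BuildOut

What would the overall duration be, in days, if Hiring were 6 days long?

Critical path before the change: Design→Kitchen→Menu→Training = 1+12+5+6 = 24 giving 24 days.
The longest path through Hiring is only 20 days, so Hiring has float 4.
That remains the longest chain; total 24 days.

24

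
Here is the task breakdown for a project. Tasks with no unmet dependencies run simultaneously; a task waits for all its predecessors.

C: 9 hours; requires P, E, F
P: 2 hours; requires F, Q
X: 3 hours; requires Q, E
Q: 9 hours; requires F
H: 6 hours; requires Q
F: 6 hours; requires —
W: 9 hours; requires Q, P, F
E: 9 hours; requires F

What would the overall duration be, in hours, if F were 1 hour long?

The binding path is F→Q→P→C = 6+9+2+9 = 26; finish at 26 hours.
F lies on that path, so at 1 hour the path becomes 21 hours.
No other chain overtakes it, so the finish is 21 hours.

21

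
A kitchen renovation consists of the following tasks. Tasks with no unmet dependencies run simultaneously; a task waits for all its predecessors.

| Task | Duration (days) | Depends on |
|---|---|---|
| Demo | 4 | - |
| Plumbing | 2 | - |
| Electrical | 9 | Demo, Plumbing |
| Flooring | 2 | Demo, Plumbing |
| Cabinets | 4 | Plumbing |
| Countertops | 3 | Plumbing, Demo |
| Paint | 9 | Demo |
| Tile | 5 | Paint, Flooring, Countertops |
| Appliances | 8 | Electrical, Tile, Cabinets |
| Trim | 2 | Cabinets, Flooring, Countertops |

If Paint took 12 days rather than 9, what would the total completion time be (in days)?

29

The binding path is Demo→Paint→Tile→Appliances = 4+9+5+8 = 26; finish at 26 days.
Paint is on the critical path; changing it to 12 makes that path 29 days.
That remains the longest chain; total 29 days.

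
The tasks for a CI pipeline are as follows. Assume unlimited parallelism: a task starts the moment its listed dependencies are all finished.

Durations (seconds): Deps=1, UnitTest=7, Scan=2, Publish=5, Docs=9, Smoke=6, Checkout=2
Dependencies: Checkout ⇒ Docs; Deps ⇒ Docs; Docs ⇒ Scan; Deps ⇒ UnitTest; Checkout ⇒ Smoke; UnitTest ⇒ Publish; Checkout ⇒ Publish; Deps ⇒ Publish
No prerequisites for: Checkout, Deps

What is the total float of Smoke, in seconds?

Checkout→Docs→Scan = 2+9+2 = 13 sets the makespan at 13 seconds.
Smoke finishes as early as 8 and must finish by 13.
Float = 13 − 8 = 5.

5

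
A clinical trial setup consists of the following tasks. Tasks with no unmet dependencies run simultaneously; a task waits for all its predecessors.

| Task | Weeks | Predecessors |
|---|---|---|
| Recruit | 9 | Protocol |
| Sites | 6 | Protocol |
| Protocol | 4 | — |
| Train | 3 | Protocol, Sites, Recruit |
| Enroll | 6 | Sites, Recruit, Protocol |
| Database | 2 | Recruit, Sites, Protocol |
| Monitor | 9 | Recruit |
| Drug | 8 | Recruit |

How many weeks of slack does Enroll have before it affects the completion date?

The longest chain is Protocol→Recruit→Monitor = 4+9+9 = 22; overall finish 22 weeks.
Longest path through Enroll: 19 weeks (earliest finish 19, latest finish 22).
Slack of Enroll = 16 − 13 = 3 weeks.

3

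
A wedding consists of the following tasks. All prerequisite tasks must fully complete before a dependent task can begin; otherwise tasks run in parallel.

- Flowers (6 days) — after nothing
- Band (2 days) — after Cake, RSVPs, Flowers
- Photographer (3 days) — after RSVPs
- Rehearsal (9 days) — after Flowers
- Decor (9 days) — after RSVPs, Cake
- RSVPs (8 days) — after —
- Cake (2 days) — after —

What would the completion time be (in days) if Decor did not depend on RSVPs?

15

Original critical path: RSVPs→Decor = 8+9 = 17 ⇒ 17 days.
Without RSVPs→Decor, Decor's earliest start moves from 8 to 2.
After: Flowers→Rehearsal = 6+9 = 15 → 15 days.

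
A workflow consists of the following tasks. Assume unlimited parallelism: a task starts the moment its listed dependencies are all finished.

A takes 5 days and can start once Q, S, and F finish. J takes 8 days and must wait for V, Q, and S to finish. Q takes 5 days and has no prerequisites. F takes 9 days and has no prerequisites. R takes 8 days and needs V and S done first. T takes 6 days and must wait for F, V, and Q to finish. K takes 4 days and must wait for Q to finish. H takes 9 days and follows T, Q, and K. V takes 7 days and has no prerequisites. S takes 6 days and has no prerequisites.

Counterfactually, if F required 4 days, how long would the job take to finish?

22

The binding path is F→T→H = 9+6+9 = 24; finish at 24 days.
Since F is critical, the -5 change carries straight to that chain (now 19 days).
The binding chain switches to V→T→H = 7+6+9 = 22; finish 22 days.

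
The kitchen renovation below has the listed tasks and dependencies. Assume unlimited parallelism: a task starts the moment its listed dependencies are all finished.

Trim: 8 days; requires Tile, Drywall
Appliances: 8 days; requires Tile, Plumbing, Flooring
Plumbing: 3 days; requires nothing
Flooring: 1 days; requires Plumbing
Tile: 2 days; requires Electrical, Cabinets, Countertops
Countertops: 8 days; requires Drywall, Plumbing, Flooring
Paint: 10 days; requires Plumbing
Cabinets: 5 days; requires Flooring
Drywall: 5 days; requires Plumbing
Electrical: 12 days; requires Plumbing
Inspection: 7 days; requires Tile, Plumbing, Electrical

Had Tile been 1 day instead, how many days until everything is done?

25

Actual critical path: Plumbing→Drywall→Countertops→Tile→Appliances = 3+5+8+2+8 = 26 ⇒ 26 days.
Tile is on the critical path; changing it to 1 makes that path 25 days.
No other chain overtakes it, so the finish is 25 days.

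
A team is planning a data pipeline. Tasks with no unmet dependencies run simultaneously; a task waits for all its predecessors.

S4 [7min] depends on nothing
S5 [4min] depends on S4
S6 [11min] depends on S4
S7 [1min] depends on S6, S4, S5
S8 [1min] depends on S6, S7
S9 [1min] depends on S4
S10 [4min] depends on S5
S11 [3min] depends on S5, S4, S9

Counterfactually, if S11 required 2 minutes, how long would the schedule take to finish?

20

As given, the longest chain is S4→S6→S7→S8 = 7+11+1+1 = 20, so the finish is 20 minutes.
S11 is off the critical path — its longest chain is 14 minutes, giving 6 of slack.
That remains the longest chain; total 20 minutes.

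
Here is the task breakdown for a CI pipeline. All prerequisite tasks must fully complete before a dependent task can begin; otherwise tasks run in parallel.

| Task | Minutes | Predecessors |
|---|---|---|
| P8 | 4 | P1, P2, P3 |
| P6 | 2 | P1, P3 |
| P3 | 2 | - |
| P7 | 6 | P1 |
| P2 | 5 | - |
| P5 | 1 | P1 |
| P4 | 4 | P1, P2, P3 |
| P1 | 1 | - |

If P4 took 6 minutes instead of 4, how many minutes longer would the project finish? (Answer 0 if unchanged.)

Critical path before the change: P2→P4 = 5+4 = 9 giving 9 minutes.
P4 is on the critical path; changing it to 6 makes that path 11 minutes.
No other chain overtakes it, so the finish is 11 minutes.
Change in finish: 11 − 9 = +2 minutes.

2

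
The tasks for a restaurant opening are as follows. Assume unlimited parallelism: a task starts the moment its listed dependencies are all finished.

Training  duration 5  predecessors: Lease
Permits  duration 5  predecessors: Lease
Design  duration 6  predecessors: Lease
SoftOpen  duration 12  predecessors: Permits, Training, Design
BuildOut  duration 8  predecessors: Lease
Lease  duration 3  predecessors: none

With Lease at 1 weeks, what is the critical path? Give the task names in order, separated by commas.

Baseline: Lease→Design→SoftOpen = 3+6+12 = 21 → 21 weeks.
Lease is on the critical path; changing it to 1 makes that path 19 weeks.
The critical path is still Lease→Design→SoftOpen; finish is now 19 weeks.

Lease, Design, SoftOpen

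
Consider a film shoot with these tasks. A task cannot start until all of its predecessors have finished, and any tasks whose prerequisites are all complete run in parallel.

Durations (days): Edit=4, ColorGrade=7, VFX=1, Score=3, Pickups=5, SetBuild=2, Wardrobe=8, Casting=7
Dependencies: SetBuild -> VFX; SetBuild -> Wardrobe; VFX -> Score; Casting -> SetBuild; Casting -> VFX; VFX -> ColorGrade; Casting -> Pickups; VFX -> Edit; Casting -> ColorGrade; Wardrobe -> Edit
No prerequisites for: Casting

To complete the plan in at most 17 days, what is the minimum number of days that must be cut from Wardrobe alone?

4

Current finish: 21 days; target: 17.
Wardrobe is on every critical path, so each day cut from Wardrobe cuts the finish by one (this holds down to a finish of 17).
Need 21 − 17 = 4 days off Wardrobe → Wardrobe becomes 4 days, finish becomes 17.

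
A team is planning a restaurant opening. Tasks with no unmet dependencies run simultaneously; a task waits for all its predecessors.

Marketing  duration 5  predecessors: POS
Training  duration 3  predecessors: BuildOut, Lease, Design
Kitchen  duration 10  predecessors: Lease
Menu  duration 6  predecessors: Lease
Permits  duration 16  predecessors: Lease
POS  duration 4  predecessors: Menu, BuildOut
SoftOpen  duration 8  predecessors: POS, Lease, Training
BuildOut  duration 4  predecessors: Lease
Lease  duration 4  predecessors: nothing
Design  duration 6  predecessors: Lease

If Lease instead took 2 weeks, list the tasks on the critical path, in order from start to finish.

Lease, Menu, POS, SoftOpen

The binding path is Lease→Menu→POS→SoftOpen = 4+6+4+8 = 22; finish at 22 weeks.
Since Lease is critical, the -2 change carries straight to that chain (now 20 weeks).
The critical path is still Lease→Menu→POS→SoftOpen; finish is now 20 weeks.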